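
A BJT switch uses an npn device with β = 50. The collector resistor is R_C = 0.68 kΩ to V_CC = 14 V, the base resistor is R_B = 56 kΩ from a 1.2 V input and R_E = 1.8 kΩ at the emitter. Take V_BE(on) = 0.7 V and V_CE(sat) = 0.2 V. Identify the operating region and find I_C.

Assume active. Base-emitter loop: I_B = (V_BB − V_BE)/(R_B + (β+1)R_E) = (1.2 − 0.7)/(56 + 51×1.8) = 0.00338 mA.
I_C = β·I_B = 50×0.00338 = 0.169 mA.
V_CE = V_CC − I_C·R_C − I_E·R_E = 14 − 0.169×0.68 − 0.173×1.8 = 13.6 V > V_CE(sat), so the active-region assumption holds.

active; I_C ≈ 0.17 mA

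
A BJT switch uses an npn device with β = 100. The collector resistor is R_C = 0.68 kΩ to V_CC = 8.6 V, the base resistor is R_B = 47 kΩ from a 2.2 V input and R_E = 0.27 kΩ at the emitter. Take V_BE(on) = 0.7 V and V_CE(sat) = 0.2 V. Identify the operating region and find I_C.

Assume active. Base-emitter loop: I_B = (V_BB − V_BE)/(R_B + (β+1)R_E) = (2.2 − 0.7)/(47 + 101×0.27) = 0.0202 mA.
I_C = β·I_B = 100×0.0202 = 2.02 mA.
V_CE = V_CC − I_C·R_C − I_E·R_E = 8.6 − 2.02×0.68 − 2.04×0.27 = 6.68 V > V_CE(sat), so the active-region assumption holds.

active; I_C ≈ 2 mA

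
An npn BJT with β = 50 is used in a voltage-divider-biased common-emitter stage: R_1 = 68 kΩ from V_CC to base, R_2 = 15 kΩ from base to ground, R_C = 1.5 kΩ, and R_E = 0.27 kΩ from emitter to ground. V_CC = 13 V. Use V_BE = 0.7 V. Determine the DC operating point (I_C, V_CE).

Thevenize the base divider: V_Th = V_CC·R_2/(R_1+R_2) = 13×15/83 = 2.35 V, R_Th = R_1‖R_2 = 12.3 kΩ.
Base-emitter loop: V_Th = I_B·R_Th + V_BE + (β+1)I_B·R_E, so I_B = (2.35 − 0.7) / (12.3 + 51×0.27) = 0.0633 mA.
I_C = β·I_B = 50×0.0633 = 3.16 mA, and I_E = (β+1)I_B = 3.23 mA.
V_CE = V_CC − I_C·R_C − I_E·R_E = 13 − 3.16×1.5 − 3.23×0.27 = 7.38 V.
V_CE = 7.38 V > 0.2 V confirms active-region operation.

I_C ≈ 3.2 mA, V_CE ≈ 7.4 V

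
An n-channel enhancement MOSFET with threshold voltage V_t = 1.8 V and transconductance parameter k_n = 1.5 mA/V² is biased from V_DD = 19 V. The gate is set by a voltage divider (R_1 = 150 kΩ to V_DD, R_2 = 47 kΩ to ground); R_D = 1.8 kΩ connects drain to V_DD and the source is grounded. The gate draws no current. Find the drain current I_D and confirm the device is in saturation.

V_G = V_DD·R_2/(R_1+R_2) = 19×47/197 = 4.53 V. With the source grounded, V_GS = V_G = 4.53 V.
Assume saturation: I_D = (k_n/2)(V_GS − V_t)² = (1.5/2)×(4.53 − 1.8)² = 0.75×2.73² = 5.6 mA.
V_DS = V_DD − I_D·R_D = 19 − 5.6×1.8 = 8.92 V.
Saturation requires V_DS ≥ V_GS − V_t = 2.73 V; 8.92 ≥ 2.73 ✓.

I_D ≈ 5.6 mA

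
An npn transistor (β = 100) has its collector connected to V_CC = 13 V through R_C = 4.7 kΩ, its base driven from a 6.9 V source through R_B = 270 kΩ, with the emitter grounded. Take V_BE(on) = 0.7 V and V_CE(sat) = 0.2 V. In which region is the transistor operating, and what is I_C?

Assume active. Base-emitter loop: I_B = (V_BB − V_BE)/R_B = (6.9 − 0.7)/270 = 0.023 mA.
I_C = β·I_B = 100×0.023 = 2.3 mA.
V_CE = V_CC − I_C·R_C = 13 − 2.3×4.7 = 2.21 V > V_CE(sat), so the active-region assumption holds.

active; I_C ≈ 2.3 mA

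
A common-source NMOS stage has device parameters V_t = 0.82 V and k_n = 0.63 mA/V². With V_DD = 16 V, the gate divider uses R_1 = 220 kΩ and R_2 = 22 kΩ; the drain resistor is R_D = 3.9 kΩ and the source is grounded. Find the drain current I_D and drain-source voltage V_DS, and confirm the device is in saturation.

I_D ≈ 0.13 mA, V_DS ≈ 16 V

V_G = V_DD·R_2/(R_1+R_2) = 16×22/242 = 1.45 V. With the source grounded, V_GS = V_G = 1.45 V.
Assume saturation: I_D = (k_n/2)(V_GS − V_t)² = (0.63/2)×(1.45 − 0.82)² = 0.315×0.635² = 0.127 mA.
V_DS = V_DD − I_D·R_D = 16 − 0.127×3.9 = 15.5 V.
Saturation requires V_DS ≥ V_GS − V_t = 0.635 V; 15.5 ≥ 0.635 ✓.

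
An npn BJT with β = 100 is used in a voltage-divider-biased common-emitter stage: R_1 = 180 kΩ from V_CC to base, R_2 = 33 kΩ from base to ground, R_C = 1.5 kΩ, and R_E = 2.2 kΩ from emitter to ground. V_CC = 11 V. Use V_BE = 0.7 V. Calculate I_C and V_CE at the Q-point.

Thevenize the base divider: V_Th = V_CC·R_2/(R_1+R_2) = 11×33/213 = 1.7 V, R_Th = R_1‖R_2 = 27.9 kΩ.
Base-emitter loop: V_Th = I_B·R_Th + V_BE + (β+1)I_B·R_E, so I_B = (1.7 − 0.7) / (27.9 + 101×2.2) = 0.00402 mA.
I_C = β·I_B = 100×0.00402 = 0.402 mA, and I_E = (β+1)I_B = 0.406 mA.
V_CE = V_CC − I_C·R_C − I_E·R_E = 11 − 0.402×1.5 − 0.406×2.2 = 9.51 V.
V_CE = 9.51 V > 0.2 V confirms active-region operation.

I_C ≈ 0.4 mA, V_CE ≈ 9.5 V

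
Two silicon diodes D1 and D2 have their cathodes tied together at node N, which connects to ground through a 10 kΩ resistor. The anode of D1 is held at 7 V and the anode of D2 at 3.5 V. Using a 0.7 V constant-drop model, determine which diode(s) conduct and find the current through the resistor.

Only D1 conducts; I_R ≈ 0.63 mA

Assume both conduct. Then node N would need to be at both 7−0.7 = 6.3 V and 3.5−0.7 = 2.8 V, which is impossible.
Assume only D1 conducts: V_N = 7 − 0.7 = 6.3 V, so I_R = 6.3/10 = 0.63 mA.
Check D2: its anode-to-cathode voltage is 3.5 − 6.3 = -2.8 V < 0.7 V, so it is off. The assumption is consistent.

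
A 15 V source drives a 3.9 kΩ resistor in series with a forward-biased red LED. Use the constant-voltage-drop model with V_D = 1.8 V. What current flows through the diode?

I ≈ 3.4 mA

KVL around the loop: 15 = V_D + I·R = 1.8 + I × 3.9 kΩ.
So I = (15 − 1.8) / 3.9 kΩ = 13.2 / 3.9 = 3.38 mA.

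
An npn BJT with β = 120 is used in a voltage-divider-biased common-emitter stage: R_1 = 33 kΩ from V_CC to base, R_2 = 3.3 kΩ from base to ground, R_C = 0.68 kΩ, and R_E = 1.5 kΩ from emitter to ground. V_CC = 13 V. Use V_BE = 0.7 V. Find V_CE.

V_CE ≈ 12 V

Thevenize the base divider: V_Th = V_CC·R_2/(R_1+R_2) = 13×3.3/36.3 = 1.18 V, R_Th = R_1‖R_2 = 3 kΩ.
Base-emitter loop: V_Th = I_B·R_Th + V_BE + (β+1)I_B·R_E, so I_B = (1.18 − 0.7) / (3 + 121×1.5) = 0.00261 mA.
I_C = β·I_B = 120×0.00261 = 0.313 mA, and I_E = (β+1)I_B = 0.316 mA.
V_CE = V_CC − I_C·R_C − I_E·R_E = 13 − 0.313×0.68 − 0.316×1.5 = 12.3 V.
V_CE = 12.3 V > 0.2 V confirms active-region operation.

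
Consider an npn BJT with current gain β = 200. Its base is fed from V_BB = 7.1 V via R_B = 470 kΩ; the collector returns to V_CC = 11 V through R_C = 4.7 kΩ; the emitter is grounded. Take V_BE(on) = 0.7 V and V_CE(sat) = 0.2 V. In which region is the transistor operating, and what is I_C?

saturation; I_C ≈ 2.3 mA

Assume active: I_B = (7.1 − 0.7)/470 = 0.0136 mA, giving I_C = β·I_B = 2.72 mA.
But then V_CE = 11 − 2.72×4.7 = -1.8 V < V_CE(sat) = 0.2 V — impossible in the active region.
So the transistor is saturated. With V_CE = 0.2 V, I_C = (V_CC − 0.2)/R_C = 10.8/4.7 = 2.3 mA.
Check: β·I_B = 2.72 mA > I_C = 2.3 mA, confirming saturation.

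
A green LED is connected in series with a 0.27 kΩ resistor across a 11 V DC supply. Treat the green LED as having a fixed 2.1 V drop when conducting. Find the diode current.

KVL around the loop: 11 = V_D + I·R = 2.1 + I × 0.27 kΩ.
So I = (11 − 2.1) / 0.27 kΩ = 8.9 / 0.27 = 33 mA.

I ≈ 33 mA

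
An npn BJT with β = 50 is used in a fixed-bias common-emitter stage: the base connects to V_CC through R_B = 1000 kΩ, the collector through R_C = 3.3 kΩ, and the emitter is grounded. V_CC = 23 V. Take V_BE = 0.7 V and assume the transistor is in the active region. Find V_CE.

V_CE ≈ 19 V

Base loop: V_CC = I_B·R_B + V_BE, so I_B = (23 − 0.7)/1000 kΩ = 0.0223 mA.
In the active region I_C = β·I_B = 50 × 0.0223 = 1.11 mA.
Collector loop: V_CE = V_CC − I_C·R_C = 23 − 1.11×3.3 = 19.3 V.
Since V_CE = 19.3 V > V_CE(sat) ≈ 0.2 V, the transistor is in the active region as assumed.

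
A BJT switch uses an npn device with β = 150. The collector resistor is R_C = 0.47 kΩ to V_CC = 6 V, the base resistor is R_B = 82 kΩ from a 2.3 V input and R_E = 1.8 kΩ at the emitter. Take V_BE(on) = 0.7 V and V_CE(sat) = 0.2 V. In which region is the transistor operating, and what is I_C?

Assume active. Base-emitter loop: I_B = (V_BB − V_BE)/(R_B + (β+1)R_E) = (2.3 − 0.7)/(82 + 151×1.8) = 0.00452 mA.
I_C = β·I_B = 150×0.00452 = 0.678 mA.
V_CE = V_CC − I_C·R_C − I_E·R_E = 6 − 0.678×0.47 − 0.683×1.8 = 4.45 V > V_CE(sat), so the active-region assumption holds.

active; I_C ≈ 0.68 mA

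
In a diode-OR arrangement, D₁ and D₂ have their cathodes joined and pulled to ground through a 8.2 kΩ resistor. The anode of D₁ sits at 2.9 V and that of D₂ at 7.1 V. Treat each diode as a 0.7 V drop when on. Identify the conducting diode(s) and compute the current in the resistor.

Assume both conduct. Then node N would need to be at both 2.9−0.7 = 2.2 V and 7.1−0.7 = 6.4 V, which is impossible.
Assume only D₂ conducts: V_N = 7.1 − 0.7 = 6.4 V, so I_R = 6.4/8.2 = 0.78 mA.
Check D₁: its anode-to-cathode voltage is 2.9 − 6.4 = -3.5 V < 0.7 V, so it is off. The assumption is consistent.

Only D₂ conducts; I_R ≈ 0.78 mA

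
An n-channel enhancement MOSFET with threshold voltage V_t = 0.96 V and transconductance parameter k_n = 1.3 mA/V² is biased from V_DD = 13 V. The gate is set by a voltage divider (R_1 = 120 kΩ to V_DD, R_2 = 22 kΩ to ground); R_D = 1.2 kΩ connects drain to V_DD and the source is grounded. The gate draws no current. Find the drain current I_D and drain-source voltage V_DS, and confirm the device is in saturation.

V_G = V_DD·R_2/(R_1+R_2) = 13×22/142 = 2.01 V. With the source grounded, V_GS = V_G = 2.01 V.
Assume saturation: I_D = (k_n/2)(V_GS − V_t)² = (1.3/2)×(2.01 − 0.96)² = 0.65×1.05² = 0.722 mA.
V_DS = V_DD − I_D·R_D = 13 − 0.722×1.2 = 12.1 V.
Saturation requires V_DS ≥ V_GS − V_t = 1.05 V; 12.1 ≥ 1.05 ✓.

I_D ≈ 0.72 mA, V_DS ≈ 12 V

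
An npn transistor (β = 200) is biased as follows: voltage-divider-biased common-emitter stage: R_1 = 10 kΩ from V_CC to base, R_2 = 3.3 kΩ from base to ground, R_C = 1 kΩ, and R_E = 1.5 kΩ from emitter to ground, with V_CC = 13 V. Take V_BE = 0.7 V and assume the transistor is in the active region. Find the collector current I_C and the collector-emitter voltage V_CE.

Thevenize the base divider: V_Th = V_CC·R_2/(R_1+R_2) = 13×3.3/13.3 = 3.23 V, R_Th = R_1‖R_2 = 2.48 kΩ.
Base-emitter loop: V_Th = I_B·R_Th + V_BE + (β+1)I_B·R_E, so I_B = (3.23 − 0.7) / (2.48 + 201×1.5) = 0.00831 mA.
I_C = β·I_B = 200×0.00831 = 1.66 mA, and I_E = (β+1)I_B = 1.67 mA.
V_CE = V_CC − I_C·R_C − I_E·R_E = 13 − 1.66×1 − 1.67×1.5 = 8.83 V.
V_CE = 8.83 V > 0.2 V confirms active-region operation.

I_C ≈ 1.7 mA, V_CE ≈ 8.8 V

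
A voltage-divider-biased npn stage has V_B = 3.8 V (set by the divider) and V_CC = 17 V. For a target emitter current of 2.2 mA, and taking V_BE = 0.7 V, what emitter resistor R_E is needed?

R_E ≈ 1.4 kΩ

V_E = V_B − V_BE = 3.8 − 0.7 = 3.1 V.
R_E = V_E / I_E = 3.1 / 2.2 = 1.41 kΩ.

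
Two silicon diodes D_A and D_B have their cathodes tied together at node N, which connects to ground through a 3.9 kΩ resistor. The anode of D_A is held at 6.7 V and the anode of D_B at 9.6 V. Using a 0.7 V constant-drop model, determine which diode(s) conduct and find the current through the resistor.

Assume both conduct. Then node N would need to be at both 6.7−0.7 = 6 V and 9.6−0.7 = 8.9 V, which is impossible.
Assume only D_B conducts: V_N = 9.6 − 0.7 = 8.9 V, so I_R = 8.9/3.9 = 2.28 mA.
Check D_A: its anode-to-cathode voltage is 6.7 − 8.9 = -2.2 V < 0.7 V, so it is off. The assumption is consistent.

Only D_B conducts; I_R ≈ 2.3 mA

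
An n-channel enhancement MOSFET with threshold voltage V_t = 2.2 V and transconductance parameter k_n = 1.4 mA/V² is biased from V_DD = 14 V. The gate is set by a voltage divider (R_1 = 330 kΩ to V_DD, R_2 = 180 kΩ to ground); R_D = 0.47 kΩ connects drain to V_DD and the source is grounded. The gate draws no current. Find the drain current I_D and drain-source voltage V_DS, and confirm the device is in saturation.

V_G = V_DD·R_2/(R_1+R_2) = 14×180/510 = 4.94 V. With the source grounded, V_GS = V_G = 4.94 V.
Assume saturation: I_D = (k_n/2)(V_GS − V_t)² = (1.4/2)×(4.94 − 2.2)² = 0.7×2.74² = 5.26 mA.
V_DS = V_DD − I_D·R_D = 14 − 5.26×0.47 = 11.5 V.
Saturation requires V_DS ≥ V_GS − V_t = 2.74 V; 11.5 ≥ 2.74 ✓.

I_D ≈ 5.3 mA, V_DS ≈ 12 V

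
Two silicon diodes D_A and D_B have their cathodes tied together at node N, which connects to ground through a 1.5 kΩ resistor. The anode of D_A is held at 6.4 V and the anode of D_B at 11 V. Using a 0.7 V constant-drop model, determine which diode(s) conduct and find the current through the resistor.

Assume both conduct. Then node N would need to be at both 6.4−0.7 = 5.7 V and 11−0.7 = 10.3 V, which is impossible.
Assume only D_B conducts: V_N = 11 − 0.7 = 10.3 V, so I_R = 10.3/1.5 = 6.87 mA.
Check D_A: its anode-to-cathode voltage is 6.4 − 10.3 = -3.9 V < 0.7 V, so it is off. The assumption is consistent.

Only D_B conducts; I_R ≈ 6.9 mA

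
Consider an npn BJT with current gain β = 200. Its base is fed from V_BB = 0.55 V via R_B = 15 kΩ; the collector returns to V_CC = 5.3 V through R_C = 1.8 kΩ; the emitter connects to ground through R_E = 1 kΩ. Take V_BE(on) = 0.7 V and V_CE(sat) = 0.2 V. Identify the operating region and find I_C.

V_BB = 0.55 V ≤ V_BE(on) = 0.7 V, so the base-emitter junction is not forward biased.
The transistor is in cutoff: I_B = I_C = 0.

cutoff; I_C ≈ 0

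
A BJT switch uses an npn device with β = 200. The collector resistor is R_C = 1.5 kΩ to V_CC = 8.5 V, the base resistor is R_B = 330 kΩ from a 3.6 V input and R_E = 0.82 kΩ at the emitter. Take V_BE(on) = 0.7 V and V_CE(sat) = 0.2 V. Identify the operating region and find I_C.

active; I_C ≈ 1.2 mA

Assume active. Base-emitter loop: I_B = (V_BB − V_BE)/(R_B + (β+1)R_E) = (3.6 − 0.7)/(330 + 201×0.82) = 0.00586 mA.
I_C = β·I_B = 200×0.00586 = 1.17 mA.
V_CE = V_CC − I_C·R_C − I_E·R_E = 8.5 − 1.17×1.5 − 1.18×0.82 = 5.78 V > V_CE(sat), so the active-region assumption holds.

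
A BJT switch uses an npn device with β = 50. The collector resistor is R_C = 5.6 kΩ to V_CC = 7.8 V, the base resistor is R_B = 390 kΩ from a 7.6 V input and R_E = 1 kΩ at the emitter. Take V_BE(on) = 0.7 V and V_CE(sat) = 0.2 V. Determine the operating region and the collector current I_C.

Assume active. Base-emitter loop: I_B = (V_BB − V_BE)/(R_B + (β+1)R_E) = (7.6 − 0.7)/(390 + 51×1) = 0.0156 mA.
I_C = β·I_B = 50×0.0156 = 0.782 mA.
V_CE = V_CC − I_C·R_C − I_E·R_E = 7.8 − 0.782×5.6 − 0.798×1 = 2.62 V > V_CE(sat), so the active-region assumption holds.

active; I_C ≈ 0.78 mA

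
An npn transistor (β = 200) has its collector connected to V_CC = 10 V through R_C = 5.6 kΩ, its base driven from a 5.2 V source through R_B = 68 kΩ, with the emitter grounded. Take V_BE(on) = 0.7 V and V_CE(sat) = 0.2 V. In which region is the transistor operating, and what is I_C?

Assume active: I_B = (5.2 − 0.7)/68 = 0.0662 mA, giving I_C = β·I_B = 13.2 mA.
But then V_CE = 10 − 13.2×5.6 = -64.1 V < V_CE(sat) = 0.2 V — impossible in the active region.
So the transistor is saturated. With V_CE = 0.2 V, I_C = (V_CC − 0.2)/R_C = 9.8/5.6 = 1.75 mA.
Check: β·I_B = 13.2 mA > I_C = 1.75 mA, confirming saturation.

saturation; I_C ≈ 1.8 mA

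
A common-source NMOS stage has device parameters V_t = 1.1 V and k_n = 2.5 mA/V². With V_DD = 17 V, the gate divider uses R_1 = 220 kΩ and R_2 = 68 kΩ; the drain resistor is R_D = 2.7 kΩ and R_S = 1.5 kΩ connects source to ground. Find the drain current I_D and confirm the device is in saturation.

I_D ≈ 1.3 mA

V_G = V_DD·R_2/(R_1+R_2) = 17×68/288 = 4.01 V.
Assume saturation: I_D = (k_n/2)(V_GS − V_t)² with V_GS = V_G − I_D·R_S = 4.01 − 1.5·I_D.
Substituting gives 2.81·I_D² − 11.9·I_D + 10.6 = 0, with roots I_D = 1.27 or 2.97 mA.
The root I_D = 2.97 mA gives V_GS = -0.441 V ≤ V_t, so take I_D = 1.27 mA.
Then V_GS = 2.11 V and V_DS = V_DD − I_D(R_D+R_S) = 17 − 1.27×4.2 = 11.7 V.
Saturation requires V_DS ≥ V_GS − V_t = 1.01 V; 11.7 ≥ 1.01 ✓.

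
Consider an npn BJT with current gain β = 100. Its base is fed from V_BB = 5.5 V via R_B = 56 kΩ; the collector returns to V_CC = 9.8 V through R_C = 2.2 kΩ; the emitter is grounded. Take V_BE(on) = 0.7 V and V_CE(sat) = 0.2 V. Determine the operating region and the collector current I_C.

saturation; I_C ≈ 4.4 mA

Assume active: I_B = (5.5 − 0.7)/56 = 0.0857 mA, giving I_C = β·I_B = 8.57 mA.
But then V_CE = 9.8 − 8.57×2.2 = -9.06 V < V_CE(sat) = 0.2 V — impossible in the active region.
So the transistor is saturated. With V_CE = 0.2 V, I_C = (V_CC − 0.2)/R_C = 9.6/2.2 = 4.36 mA.
Check: β·I_B = 8.57 mA > I_C = 4.36 mA, confirming saturation.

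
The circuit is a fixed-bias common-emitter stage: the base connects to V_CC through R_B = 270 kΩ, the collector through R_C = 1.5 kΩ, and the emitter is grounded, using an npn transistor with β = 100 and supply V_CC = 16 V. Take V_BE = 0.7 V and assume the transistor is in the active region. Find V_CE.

V_CE ≈ 7.5 V

Base loop: V_CC = I_B·R_B + V_BE, so I_B = (16 − 0.7)/270 kΩ = 0.0567 mA.
In the active region I_C = β·I_B = 100 × 0.0567 = 5.67 mA.
Collector loop: V_CE = V_CC − I_C·R_C = 16 − 5.67×1.5 = 7.5 V.
Since V_CE = 7.5 V > V_CE(sat) ≈ 0.2 V, the transistor is in the active region as assumed.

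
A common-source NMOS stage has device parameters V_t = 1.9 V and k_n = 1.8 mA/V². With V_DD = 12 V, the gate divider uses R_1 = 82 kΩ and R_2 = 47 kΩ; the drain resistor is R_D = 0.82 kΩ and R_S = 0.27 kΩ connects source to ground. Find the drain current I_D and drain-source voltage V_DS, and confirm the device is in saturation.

I_D ≈ 2.7 mA, V_DS ≈ 9 V

V_G = V_DD·R_2/(R_1+R_2) = 12×47/129 = 4.37 V.
Assume saturation: I_D = (k_n/2)(V_GS − V_t)² with V_GS = V_G − I_D·R_S = 4.37 − 0.27·I_D.
Substituting gives 0.0656·I_D² − 2.2·I_D + 5.5 = 0, with roots I_D = 2.72 or 30.8 mA.
The root I_D = 30.8 mA gives V_GS = -3.95 V ≤ V_t, so take I_D = 2.72 mA.
Then V_GS = 3.64 V and V_DS = V_DD − I_D(R_D+R_S) = 12 − 2.72×1.09 = 9.04 V.
Saturation requires V_DS ≥ V_GS − V_t = 1.74 V; 9.04 ≥ 1.74 ✓.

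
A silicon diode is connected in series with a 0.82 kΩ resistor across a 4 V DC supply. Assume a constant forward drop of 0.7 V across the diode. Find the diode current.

I ≈ 4 mA

KVL around the loop: 4 = V_D + I·R = 0.7 + I × 0.82 kΩ.
So I = (4 − 0.7) / 0.82 kΩ = 3.3 / 0.82 = 4.02 mA.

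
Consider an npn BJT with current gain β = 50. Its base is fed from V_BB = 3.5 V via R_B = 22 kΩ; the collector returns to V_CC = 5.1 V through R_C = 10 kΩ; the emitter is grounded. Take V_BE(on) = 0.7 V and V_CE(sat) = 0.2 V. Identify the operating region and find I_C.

Assume active: I_B = (3.5 − 0.7)/22 = 0.127 mA, giving I_C = β·I_B = 6.36 mA.
But then V_CE = 5.1 − 6.36×10 = -58.5 V < V_CE(sat) = 0.2 V — impossible in the active region.
So the transistor is saturated. With V_CE = 0.2 V, I_C = (V_CC − 0.2)/R_C = 4.9/10 = 0.49 mA.
Check: β·I_B = 6.36 mA > I_C = 0.49 mA, confirming saturation.

saturation; I_C ≈ 0.49 mA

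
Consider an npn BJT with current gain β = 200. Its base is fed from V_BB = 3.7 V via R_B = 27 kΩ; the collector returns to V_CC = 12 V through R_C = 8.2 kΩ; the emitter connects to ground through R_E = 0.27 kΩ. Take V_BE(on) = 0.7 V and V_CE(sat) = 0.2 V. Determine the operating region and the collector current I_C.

saturation; I_C ≈ 1.4 mA

Assume active: I_B = (3.7 − 0.7)/(27 + 201×0.27) = 0.0369 mA, I_C = β·I_B = 7.38 mA.
Then V_CE = 12 − 7.38×8.2 − 7.42×0.27 = -50.5 V < 0.2 V — the active assumption fails.
Re-solve with V_CE = 0.2 V. KCL at the emitter: V_E/R_E = (V_BB−0.7−V_E)/R_B + (V_CC−0.2−V_E)/R_C, giving V_E = 0.401 V.
I_C = (V_CC − 0.2 − V_E)/R_C = (11.8 − 0.401)/8.2 = 1.39 mA.
Check: I_B = (3 − 0.401)/27 = 0.0962 mA, and β·I_B = 19.2 mA > I_C, confirming saturation.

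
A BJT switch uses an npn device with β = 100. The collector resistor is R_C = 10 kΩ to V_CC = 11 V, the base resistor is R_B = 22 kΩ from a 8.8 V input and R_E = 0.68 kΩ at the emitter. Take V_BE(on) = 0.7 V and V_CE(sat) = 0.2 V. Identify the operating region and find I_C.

Assume active: I_B = (8.8 − 0.7)/(22 + 101×0.68) = 0.0893 mA, I_C = β·I_B = 8.93 mA.
Then V_CE = 11 − 8.93×10 − 9.02×0.68 = -84.5 V < 0.2 V — the active assumption fails.
Re-solve with V_CE = 0.2 V. KCL at the emitter: V_E/R_E = (V_BB−0.7−V_E)/R_B + (V_CC−0.2−V_E)/R_C, giving V_E = 0.896 V.
I_C = (V_CC − 0.2 − V_E)/R_C = (10.8 − 0.896)/10 = 0.99 mA.
Check: I_B = (8.1 − 0.896)/22 = 0.327 mA, and β·I_B = 32.7 mA > I_C, confirming saturation.

saturation; I_C ≈ 0.99 mA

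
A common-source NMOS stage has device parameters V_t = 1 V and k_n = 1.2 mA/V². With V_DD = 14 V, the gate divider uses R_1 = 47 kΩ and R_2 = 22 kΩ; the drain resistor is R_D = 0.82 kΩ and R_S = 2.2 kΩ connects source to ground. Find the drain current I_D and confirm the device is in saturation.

V_G = V_DD·R_2/(R_1+R_2) = 14×22/69 = 4.46 V.
Assume saturation: I_D = (k_n/2)(V_GS − V_t)² with V_GS = V_G − I_D·R_S = 4.46 − 2.2·I_D.
Substituting gives 2.9·I_D² − 10.1·I_D + 7.2 = 0, with roots I_D = 0.99 or 2.5 mA.
The root I_D = 2.5 mA gives V_GS = -1.04 V ≤ V_t, so take I_D = 0.99 mA.
Then V_GS = 2.28 V and V_DS = V_DD − I_D(R_D+R_S) = 14 − 0.99×3.02 = 11 V.
Saturation requires V_DS ≥ V_GS − V_t = 1.28 V; 11 ≥ 1.28 ✓.

I_D ≈ 0.99 mA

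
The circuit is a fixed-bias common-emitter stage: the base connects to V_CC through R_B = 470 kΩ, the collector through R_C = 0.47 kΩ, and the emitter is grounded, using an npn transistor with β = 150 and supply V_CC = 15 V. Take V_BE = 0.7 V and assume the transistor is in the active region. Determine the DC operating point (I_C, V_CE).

I_C ≈ 4.6 mA, V_CE ≈ 13 V

Base loop: V_CC = I_B·R_B + V_BE, so I_B = (15 − 0.7)/470 kΩ = 0.0304 mA.
In the active region I_C = β·I_B = 150 × 0.0304 = 4.56 mA.
Collector loop: V_CE = V_CC − I_C·R_C = 15 − 4.56×0.47 = 12.9 V.
Since V_CE = 12.9 V > V_CE(sat) ≈ 0.2 V, the transistor is in the active region as assumed.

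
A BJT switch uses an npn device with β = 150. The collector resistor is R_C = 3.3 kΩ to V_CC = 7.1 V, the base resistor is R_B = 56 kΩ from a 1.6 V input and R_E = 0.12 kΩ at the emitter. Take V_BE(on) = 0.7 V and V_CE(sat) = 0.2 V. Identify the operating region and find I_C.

active; I_C ≈ 1.8 mA

Assume active. Base-emitter loop: I_B = (V_BB − V_BE)/(R_B + (β+1)R_E) = (1.6 − 0.7)/(56 + 151×0.12) = 0.0121 mA.
I_C = β·I_B = 150×0.0121 = 1.82 mA.
V_CE = V_CC − I_C·R_C − I_E·R_E = 7.1 − 1.82×3.3 − 1.83×0.12 = 0.869 V > V_CE(sat), so the active-region assumption holds.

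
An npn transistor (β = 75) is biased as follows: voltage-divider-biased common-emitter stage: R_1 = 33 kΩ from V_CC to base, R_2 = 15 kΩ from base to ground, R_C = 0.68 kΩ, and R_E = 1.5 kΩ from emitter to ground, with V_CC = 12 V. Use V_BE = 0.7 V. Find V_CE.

V_CE ≈ 8 V

Thevenize the base divider: V_Th = V_CC·R_2/(R_1+R_2) = 12×15/48 = 3.75 V, R_Th = R_1‖R_2 = 10.3 kΩ.
Base-emitter loop: V_Th = I_B·R_Th + V_BE + (β+1)I_B·R_E, so I_B = (3.75 − 0.7) / (10.3 + 76×1.5) = 0.0245 mA.
I_C = β·I_B = 75×0.0245 = 1.84 mA, and I_E = (β+1)I_B = 1.86 mA.
V_CE = V_CC − I_C·R_C − I_E·R_E = 12 − 1.84×0.68 − 1.86×1.5 = 7.95 V.
V_CE = 7.95 V > 0.2 V confirms active-region operation.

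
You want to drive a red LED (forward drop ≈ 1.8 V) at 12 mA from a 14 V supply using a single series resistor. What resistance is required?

The resistor drops V_S − V_D = 14 − 1.8 = 12.2 V at 12 mA.
R = 12.2 V / 12 mA = 1.02 kΩ.

R ≈ 1 kΩ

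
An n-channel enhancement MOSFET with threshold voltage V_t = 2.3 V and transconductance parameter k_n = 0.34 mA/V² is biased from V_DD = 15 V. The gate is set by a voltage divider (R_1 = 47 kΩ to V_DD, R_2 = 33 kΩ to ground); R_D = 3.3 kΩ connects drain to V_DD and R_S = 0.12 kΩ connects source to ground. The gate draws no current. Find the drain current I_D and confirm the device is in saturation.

I_D ≈ 2.2 mA

V_G = V_DD·R_2/(R_1+R_2) = 15×33/80 = 6.19 V.
Assume saturation: I_D = (k_n/2)(V_GS − V_t)² with V_GS = V_G − I_D·R_S = 6.19 − 0.12·I_D.
Substituting gives 0.00245·I_D² − 1.16·I_D + 2.57 = 0, with roots I_D = 2.23 or 471 mA.
The root I_D = 471 mA gives V_GS = -50.3 V ≤ V_t, so take I_D = 2.23 mA.
Then V_GS = 5.92 V and V_DS = V_DD − I_D(R_D+R_S) = 15 − 2.23×3.42 = 7.38 V.
Saturation requires V_DS ≥ V_GS − V_t = 3.62 V; 7.38 ≥ 3.62 ✓.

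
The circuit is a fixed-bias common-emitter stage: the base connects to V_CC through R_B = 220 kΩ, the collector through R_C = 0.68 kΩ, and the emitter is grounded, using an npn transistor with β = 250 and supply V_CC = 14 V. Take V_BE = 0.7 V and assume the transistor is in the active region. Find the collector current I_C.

I_C ≈ 15 mA

Base loop: V_CC = I_B·R_B + V_BE, so I_B = (14 − 0.7)/220 kΩ = 0.0605 mA.
In the active region I_C = β·I_B = 250 × 0.0605 = 15.1 mA.
Collector loop: V_CE = V_CC − I_C·R_C = 14 − 15.1×0.68 = 3.72 V.
Since V_CE = 3.72 V > V_CE(sat) ≈ 0.2 V, the transistor is in the active region as assumed.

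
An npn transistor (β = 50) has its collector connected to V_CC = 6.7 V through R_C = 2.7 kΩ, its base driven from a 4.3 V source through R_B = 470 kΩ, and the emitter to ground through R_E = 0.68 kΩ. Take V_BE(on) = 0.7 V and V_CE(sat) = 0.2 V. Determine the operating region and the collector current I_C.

Assume active. Base-emitter loop: I_B = (V_BB − V_BE)/(R_B + (β+1)R_E) = (4.3 − 0.7)/(470 + 51×0.68) = 0.00713 mA.
I_C = β·I_B = 50×0.00713 = 0.357 mA.
V_CE = V_CC − I_C·R_C − I_E·R_E = 6.7 − 0.357×2.7 − 0.364×0.68 = 5.49 V > V_CE(sat), so the active-region assumption holds.

active; I_C ≈ 0.36 mA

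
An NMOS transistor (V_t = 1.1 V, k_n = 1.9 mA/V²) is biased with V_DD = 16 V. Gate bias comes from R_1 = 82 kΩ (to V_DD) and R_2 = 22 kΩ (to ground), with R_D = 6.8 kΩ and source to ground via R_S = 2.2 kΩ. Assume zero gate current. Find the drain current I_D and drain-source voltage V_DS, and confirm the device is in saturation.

V_G = V_DD·R_2/(R_1+R_2) = 16×22/104 = 3.38 V.
Assume saturation: I_D = (k_n/2)(V_GS − V_t)² with V_GS = V_G − I_D·R_S = 3.38 − 2.2·I_D.
Substituting gives 4.6·I_D² − 10.5·I_D + 4.96 = 0, with roots I_D = 0.66 or 1.63 mA.
The root I_D = 1.63 mA gives V_GS = -0.212 V ≤ V_t, so take I_D = 0.66 mA.
Then V_GS = 1.93 V and V_DS = V_DD − I_D(R_D+R_S) = 16 − 0.66×9 = 10.1 V.
Saturation requires V_DS ≥ V_GS − V_t = 0.833 V; 10.1 ≥ 0.833 ✓.

I_D ≈ 0.66 mA, V_DS ≈ 10 V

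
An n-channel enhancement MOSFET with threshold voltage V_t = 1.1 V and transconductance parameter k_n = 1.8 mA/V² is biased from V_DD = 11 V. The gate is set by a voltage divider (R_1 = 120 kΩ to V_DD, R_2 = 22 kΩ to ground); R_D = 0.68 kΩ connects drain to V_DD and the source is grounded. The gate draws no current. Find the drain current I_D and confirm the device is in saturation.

V_G = V_DD·R_2/(R_1+R_2) = 11×22/142 = 1.7 V. With the source grounded, V_GS = V_G = 1.7 V.
Assume saturation: I_D = (k_n/2)(V_GS − V_t)² = (1.8/2)×(1.7 − 1.1)² = 0.9×0.604² = 0.329 mA.
V_DS = V_DD − I_D·R_D = 11 − 0.329×0.68 = 10.8 V.
Saturation requires V_DS ≥ V_GS − V_t = 0.604 V; 10.8 ≥ 0.604 ✓.

I_D ≈ 0.33 mA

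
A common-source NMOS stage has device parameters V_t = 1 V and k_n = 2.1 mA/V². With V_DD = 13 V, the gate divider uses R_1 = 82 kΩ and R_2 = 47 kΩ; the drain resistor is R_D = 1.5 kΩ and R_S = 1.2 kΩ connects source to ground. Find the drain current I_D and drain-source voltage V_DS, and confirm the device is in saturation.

I_D ≈ 2 mA, V_DS ≈ 7.7 V

V_G = V_DD·R_2/(R_1+R_2) = 13×47/129 = 4.74 V.
Assume saturation: I_D = (k_n/2)(V_GS − V_t)² with V_GS = V_G − I_D·R_S = 4.74 − 1.2·I_D.
Substituting gives 1.51·I_D² − 10.4·I_D + 14.7 = 0, with roots I_D = 1.97 or 4.92 mA.
The root I_D = 4.92 mA gives V_GS = -1.16 V ≤ V_t, so take I_D = 1.97 mA.
Then V_GS = 2.37 V and V_DS = V_DD − I_D(R_D+R_S) = 13 − 1.97×2.7 = 7.68 V.
Saturation requires V_DS ≥ V_GS − V_t = 1.37 V; 7.68 ≥ 1.37 ✓.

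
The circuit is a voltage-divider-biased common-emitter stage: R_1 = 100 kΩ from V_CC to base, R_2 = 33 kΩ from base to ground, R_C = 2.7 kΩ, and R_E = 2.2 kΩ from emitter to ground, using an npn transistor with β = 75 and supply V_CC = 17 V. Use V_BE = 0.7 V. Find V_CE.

V_CE ≈ 10 V

Thevenize the base divider: V_Th = V_CC·R_2/(R_1+R_2) = 17×33/133 = 4.22 V, R_Th = R_1‖R_2 = 24.8 kΩ.
Base-emitter loop: V_Th = I_B·R_Th + V_BE + (β+1)I_B·R_E, so I_B = (4.22 − 0.7) / (24.8 + 76×2.2) = 0.0183 mA.
I_C = β·I_B = 75×0.0183 = 1.37 mA, and I_E = (β+1)I_B = 1.39 mA.
V_CE = V_CC − I_C·R_C − I_E·R_E = 17 − 1.37×2.7 − 1.39×2.2 = 10.2 V.
V_CE = 10.2 V > 0.2 V confirms active-region operation.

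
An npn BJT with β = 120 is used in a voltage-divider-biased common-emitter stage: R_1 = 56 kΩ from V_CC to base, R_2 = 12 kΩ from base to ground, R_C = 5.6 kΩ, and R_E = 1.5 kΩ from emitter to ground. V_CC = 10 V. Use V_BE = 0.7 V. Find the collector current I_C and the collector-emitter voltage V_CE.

I_C ≈ 0.67 mA, V_CE ≈ 5.3 V

Thevenize the base divider: V_Th = V_CC·R_2/(R_1+R_2) = 10×12/68 = 1.76 V, R_Th = R_1‖R_2 = 9.88 kΩ.
Base-emitter loop: V_Th = I_B·R_Th + V_BE + (β+1)I_B·R_E, so I_B = (1.76 − 0.7) / (9.88 + 121×1.5) = 0.00556 mA.
I_C = β·I_B = 120×0.00556 = 0.668 mA, and I_E = (β+1)I_B = 0.673 mA.
V_CE = V_CC − I_C·R_C − I_E·R_E = 10 − 0.668×5.6 − 0.673×1.5 = 5.25 V.
V_CE = 5.25 V > 0.2 V confirms active-region operation.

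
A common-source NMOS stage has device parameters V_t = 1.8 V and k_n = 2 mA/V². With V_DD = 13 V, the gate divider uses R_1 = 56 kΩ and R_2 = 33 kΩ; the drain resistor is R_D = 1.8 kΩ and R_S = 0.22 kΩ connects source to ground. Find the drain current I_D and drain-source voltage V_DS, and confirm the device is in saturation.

V_G = V_DD·R_2/(R_1+R_2) = 13×33/89 = 4.82 V.
Assume saturation: I_D = (k_n/2)(V_GS − V_t)² with V_GS = V_G − I_D·R_S = 4.82 − 0.22·I_D.
Substituting gives 0.0484·I_D² − 2.33·I_D + 9.12 = 0, with roots I_D = 4.3 or 43.8 mA.
The root I_D = 43.8 mA gives V_GS = -4.82 V ≤ V_t, so take I_D = 4.3 mA.
Then V_GS = 3.87 V and V_DS = V_DD − I_D(R_D+R_S) = 13 − 4.3×2.02 = 4.31 V.
Saturation requires V_DS ≥ V_GS − V_t = 2.07 V; 4.31 ≥ 2.07 ✓.

I_D ≈ 4.3 mA, V_DS ≈ 4.3 V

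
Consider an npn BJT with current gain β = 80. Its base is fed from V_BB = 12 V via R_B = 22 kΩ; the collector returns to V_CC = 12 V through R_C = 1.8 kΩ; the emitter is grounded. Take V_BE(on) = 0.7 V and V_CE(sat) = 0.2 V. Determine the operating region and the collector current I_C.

saturation; I_C ≈ 6.6 mA

Assume active: I_B = (12 − 0.7)/22 = 0.514 mA, giving I_C = β·I_B = 41.1 mA.
But then V_CE = 12 − 41.1×1.8 = -62 V < V_CE(sat) = 0.2 V — impossible in the active region.
So the transistor is saturated. With V_CE = 0.2 V, I_C = (V_CC − 0.2)/R_C = 11.8/1.8 = 6.56 mA.
Check: β·I_B = 41.1 mA > I_C = 6.56 mA, confirming saturation.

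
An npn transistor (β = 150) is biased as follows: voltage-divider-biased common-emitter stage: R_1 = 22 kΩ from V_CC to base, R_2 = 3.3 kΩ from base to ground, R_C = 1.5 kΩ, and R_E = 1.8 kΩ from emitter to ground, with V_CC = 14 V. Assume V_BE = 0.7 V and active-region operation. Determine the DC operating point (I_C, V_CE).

Thevenize the base divider: V_Th = V_CC·R_2/(R_1+R_2) = 14×3.3/25.3 = 1.83 V, R_Th = R_1‖R_2 = 2.87 kΩ.
Base-emitter loop: V_Th = I_B·R_Th + V_BE + (β+1)I_B·R_E, so I_B = (1.83 − 0.7) / (2.87 + 151×1.8) = 0.0041 mA.
I_C = β·I_B = 150×0.0041 = 0.615 mA, and I_E = (β+1)I_B = 0.619 mA.
V_CE = V_CC − I_C·R_C − I_E·R_E = 14 − 0.615×1.5 − 0.619×1.8 = 12 V.
V_CE = 12 V > 0.2 V confirms active-region operation.

I_C ≈ 0.61 mA, V_CE ≈ 12 V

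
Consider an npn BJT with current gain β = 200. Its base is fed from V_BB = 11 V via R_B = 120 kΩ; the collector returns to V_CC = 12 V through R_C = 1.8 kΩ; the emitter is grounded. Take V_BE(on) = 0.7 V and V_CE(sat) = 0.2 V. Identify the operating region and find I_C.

Assume active: I_B = (11 − 0.7)/120 = 0.0858 mA, giving I_C = β·I_B = 17.2 mA.
But then V_CE = 12 − 17.2×1.8 = -18.9 V < V_CE(sat) = 0.2 V — impossible in the active region.
So the transistor is saturated. With V_CE = 0.2 V, I_C = (V_CC − 0.2)/R_C = 11.8/1.8 = 6.56 mA.
Check: β·I_B = 17.2 mA > I_C = 6.56 mA, confirming saturation.

saturation; I_C ≈ 6.6 mA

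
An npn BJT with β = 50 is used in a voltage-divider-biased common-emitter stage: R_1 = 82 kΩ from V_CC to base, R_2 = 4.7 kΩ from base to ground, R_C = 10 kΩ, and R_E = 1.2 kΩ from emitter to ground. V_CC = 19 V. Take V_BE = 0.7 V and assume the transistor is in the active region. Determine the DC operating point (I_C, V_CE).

Thevenize the base divider: V_Th = V_CC·R_2/(R_1+R_2) = 19×4.7/86.7 = 1.03 V, R_Th = R_1‖R_2 = 4.45 kΩ.
Base-emitter loop: V_Th = I_B·R_Th + V_BE + (β+1)I_B·R_E, so I_B = (1.03 − 0.7) / (4.45 + 51×1.2) = 0.00503 mA.
I_C = β·I_B = 50×0.00503 = 0.251 mA, and I_E = (β+1)I_B = 0.256 mA.
V_CE = V_CC − I_C·R_C − I_E·R_E = 19 − 0.251×10 − 0.256×1.2 = 16.2 V.
V_CE = 16.2 V > 0.2 V confirms active-region operation.

I_C ≈ 0.25 mA, V_CE ≈ 16 V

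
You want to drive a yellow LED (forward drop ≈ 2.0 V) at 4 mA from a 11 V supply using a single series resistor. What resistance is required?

The resistor drops V_S − V_D = 11 − 2.0 = 9 V at 4 mA.
R = 9 V / 4 mA = 2.25 kΩ.

R ≈ 2.2 kΩ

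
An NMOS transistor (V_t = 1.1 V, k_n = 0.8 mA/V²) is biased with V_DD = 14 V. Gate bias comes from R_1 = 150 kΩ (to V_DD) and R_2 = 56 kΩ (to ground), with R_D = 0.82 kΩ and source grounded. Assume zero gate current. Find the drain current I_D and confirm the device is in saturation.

V_G = V_DD·R_2/(R_1+R_2) = 14×56/206 = 3.81 V. With the source grounded, V_GS = V_G = 3.81 V.
Assume saturation: I_D = (k_n/2)(V_GS − V_t)² = (0.8/2)×(3.81 − 1.1)² = 0.4×2.71² = 2.93 mA.
V_DS = V_DD − I_D·R_D = 14 − 2.93×0.82 = 11.6 V.
Saturation requires V_DS ≥ V_GS − V_t = 2.71 V; 11.6 ≥ 2.71 ✓.

I_D ≈ 2.9 mA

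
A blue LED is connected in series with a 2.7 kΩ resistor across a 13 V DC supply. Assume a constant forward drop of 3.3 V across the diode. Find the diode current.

I ≈ 3.6 mA

KVL around the loop: 13 = V_D + I·R = 3.3 + I × 2.7 kΩ.
So I = (13 − 3.3) / 2.7 kΩ = 9.7 / 2.7 = 3.59 mA.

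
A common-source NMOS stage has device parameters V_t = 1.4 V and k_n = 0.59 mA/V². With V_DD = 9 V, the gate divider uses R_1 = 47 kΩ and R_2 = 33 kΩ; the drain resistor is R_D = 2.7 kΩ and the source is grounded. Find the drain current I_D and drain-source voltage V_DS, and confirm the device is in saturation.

V_G = V_DD·R_2/(R_1+R_2) = 9×33/80 = 3.71 V. With the source grounded, V_GS = V_G = 3.71 V.
Assume saturation: I_D = (k_n/2)(V_GS − V_t)² = (0.59/2)×(3.71 − 1.4)² = 0.295×2.31² = 1.58 mA.
V_DS = V_DD − I_D·R_D = 9 − 1.58×2.7 = 4.74 V.
Saturation requires V_DS ≥ V_GS − V_t = 2.31 V; 4.74 ≥ 2.31 ✓.

I_D ≈ 1.6 mA, V_DS ≈ 4.7 V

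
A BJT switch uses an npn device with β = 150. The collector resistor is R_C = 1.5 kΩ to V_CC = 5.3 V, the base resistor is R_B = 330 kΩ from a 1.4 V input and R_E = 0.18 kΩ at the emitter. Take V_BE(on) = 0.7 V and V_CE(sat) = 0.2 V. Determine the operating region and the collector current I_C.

Assume active. Base-emitter loop: I_B = (V_BB − V_BE)/(R_B + (β+1)R_E) = (1.4 − 0.7)/(330 + 151×0.18) = 0.00196 mA.
I_C = β·I_B = 150×0.00196 = 0.294 mA.
V_CE = V_CC − I_C·R_C − I_E·R_E = 5.3 − 0.294×1.5 − 0.296×0.18 = 4.81 V > V_CE(sat), so the active-region assumption holds.

active; I_C ≈ 0.29 mA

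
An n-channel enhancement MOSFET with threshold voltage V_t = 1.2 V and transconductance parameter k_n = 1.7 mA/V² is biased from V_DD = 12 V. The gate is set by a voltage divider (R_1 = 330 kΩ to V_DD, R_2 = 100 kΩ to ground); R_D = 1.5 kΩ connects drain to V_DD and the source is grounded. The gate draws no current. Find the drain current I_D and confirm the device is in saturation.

V_G = V_DD·R_2/(R_1+R_2) = 12×100/430 = 2.79 V. With the source grounded, V_GS = V_G = 2.79 V.
Assume saturation: I_D = (k_n/2)(V_GS − V_t)² = (1.7/2)×(2.79 − 1.2)² = 0.85×1.59² = 2.15 mA.
V_DS = V_DD − I_D·R_D = 12 − 2.15×1.5 = 8.77 V.
Saturation requires V_DS ≥ V_GS − V_t = 1.59 V; 8.77 ≥ 1.59 ✓.

I_D ≈ 2.2 mA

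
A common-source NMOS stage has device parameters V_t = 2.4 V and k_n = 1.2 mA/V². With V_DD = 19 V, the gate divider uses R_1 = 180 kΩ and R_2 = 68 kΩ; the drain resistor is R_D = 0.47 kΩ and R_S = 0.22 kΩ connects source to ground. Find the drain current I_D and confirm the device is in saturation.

I_D ≈ 2.9 mA

V_G = V_DD·R_2/(R_1+R_2) = 19×68/248 = 5.21 V.
Assume saturation: I_D = (k_n/2)(V_GS − V_t)² with V_GS = V_G − I_D·R_S = 5.21 − 0.22·I_D.
Substituting gives 0.029·I_D² − 1.74·I_D + 4.74 = 0, with roots I_D = 2.86 or 57.1 mA.
The root I_D = 57.1 mA gives V_GS = -7.36 V ≤ V_t, so take I_D = 2.86 mA.
Then V_GS = 4.58 V and V_DS = V_DD − I_D(R_D+R_S) = 19 − 2.86×0.69 = 17 V.
Saturation requires V_DS ≥ V_GS − V_t = 2.18 V; 17 ≥ 2.18 ✓.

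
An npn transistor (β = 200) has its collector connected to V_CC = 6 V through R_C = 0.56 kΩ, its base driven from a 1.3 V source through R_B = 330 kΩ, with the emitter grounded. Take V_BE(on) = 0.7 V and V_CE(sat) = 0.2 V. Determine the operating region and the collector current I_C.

Assume active. Base-emitter loop: I_B = (V_BB − V_BE)/R_B = (1.3 − 0.7)/330 = 0.00182 mA.
I_C = β·I_B = 200×0.00182 = 0.364 mA.
V_CE = V_CC − I_C·R_C = 6 − 0.364×0.56 = 5.8 V > V_CE(sat), so the active-region assumption holds.

active; I_C ≈ 0.36 mA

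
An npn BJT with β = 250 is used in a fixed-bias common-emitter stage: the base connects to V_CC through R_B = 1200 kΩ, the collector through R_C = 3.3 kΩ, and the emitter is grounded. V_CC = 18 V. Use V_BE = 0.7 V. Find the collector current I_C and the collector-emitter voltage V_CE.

Base loop: V_CC = I_B·R_B + V_BE, so I_B = (18 − 0.7)/1200 kΩ = 0.0144 mA.
In the active region I_C = β·I_B = 250 × 0.0144 = 3.6 mA.
Collector loop: V_CE = V_CC − I_C·R_C = 18 − 3.6×3.3 = 6.11 V.
Since V_CE = 6.11 V > V_CE(sat) ≈ 0.2 V, the transistor is in the active region as assumed.

I_C ≈ 3.6 mA, V_CE ≈ 6.1 V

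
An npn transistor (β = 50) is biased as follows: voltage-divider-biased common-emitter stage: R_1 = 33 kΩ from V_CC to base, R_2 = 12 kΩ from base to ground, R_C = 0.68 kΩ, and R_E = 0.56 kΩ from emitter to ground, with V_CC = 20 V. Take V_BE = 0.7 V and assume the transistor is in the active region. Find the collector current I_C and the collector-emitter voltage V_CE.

Thevenize the base divider: V_Th = V_CC·R_2/(R_1+R_2) = 20×12/45 = 5.33 V, R_Th = R_1‖R_2 = 8.8 kΩ.
Base-emitter loop: V_Th = I_B·R_Th + V_BE + (β+1)I_B·R_E, so I_B = (5.33 − 0.7) / (8.8 + 51×0.56) = 0.124 mA.
I_C = β·I_B = 50×0.124 = 6.2 mA, and I_E = (β+1)I_B = 6.32 mA.
V_CE = V_CC − I_C·R_C − I_E·R_E = 20 − 6.2×0.68 − 6.32×0.56 = 12.2 V.
V_CE = 12.2 V > 0.2 V confirms active-region operation.

I_C ≈ 6.2 mA, V_CE ≈ 12 V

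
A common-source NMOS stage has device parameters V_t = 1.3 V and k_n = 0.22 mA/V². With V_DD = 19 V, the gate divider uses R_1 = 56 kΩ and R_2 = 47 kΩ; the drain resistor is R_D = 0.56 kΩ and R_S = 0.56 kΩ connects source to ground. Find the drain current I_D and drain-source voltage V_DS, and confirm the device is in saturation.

V_G = V_DD·R_2/(R_1+R_2) = 19×47/103 = 8.67 V.
Assume saturation: I_D = (k_n/2)(V_GS − V_t)² with V_GS = V_G − I_D·R_S = 8.67 − 0.56·I_D.
Substituting gives 0.0345·I_D² − 1.91·I_D + 5.97 = 0, with roots I_D = 3.33 or 52 mA.
The root I_D = 52 mA gives V_GS = -20.4 V ≤ V_t, so take I_D = 3.33 mA.
Then V_GS = 6.8 V and V_DS = V_DD − I_D(R_D+R_S) = 19 − 3.33×1.12 = 15.3 V.
Saturation requires V_DS ≥ V_GS − V_t = 5.5 V; 15.3 ≥ 5.5 ✓.

I_D ≈ 3.3 mA, V_DS ≈ 15 V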